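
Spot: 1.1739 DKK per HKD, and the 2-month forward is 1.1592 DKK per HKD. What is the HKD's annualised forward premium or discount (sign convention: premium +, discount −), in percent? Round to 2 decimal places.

-7.51%

T = 2/12 years.
Period premium: (1.1592 − 1.1739)/1.1739 = -0.0125224.
Per annum: -0.0125224 / (2/12) = -0.075134 = -7.51%.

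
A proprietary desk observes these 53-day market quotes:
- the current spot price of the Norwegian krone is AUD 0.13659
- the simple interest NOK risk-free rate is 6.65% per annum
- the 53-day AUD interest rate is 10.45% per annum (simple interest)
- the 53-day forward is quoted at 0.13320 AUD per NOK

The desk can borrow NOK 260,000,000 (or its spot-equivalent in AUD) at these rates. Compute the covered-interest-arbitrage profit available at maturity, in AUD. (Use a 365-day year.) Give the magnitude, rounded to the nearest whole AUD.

T = 53/365 years.
Invest the NOK and cover forward: 260,000,000 × 1.0096561644 × 0.13320 = AUD 34,966,412.29.
Convert at spot and invest in AUD: 260,000,000 × 0.13659 × 1.0151739726 = AUD 36,052,279.36.
The quoted forward undervalues NOK, so borrow NOK, convert to AUD at spot, deposit the AUD at 10.45%, and buy NOK forward at 0.13320 to cover the loan.
Arbitrage profit = |34,966,412.29 − 36,052,279.36| = AUD 1,085,867.

AUD 1,085,867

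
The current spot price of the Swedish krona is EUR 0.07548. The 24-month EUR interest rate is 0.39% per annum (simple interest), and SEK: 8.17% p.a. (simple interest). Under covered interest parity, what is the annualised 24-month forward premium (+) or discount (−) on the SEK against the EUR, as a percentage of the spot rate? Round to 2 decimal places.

-6.69%

T = 2 years.
CIP forward (EUR per SEK) = 0.07548 × 1.007800/1.163400 = 0.06538486.
(F − S)/S ÷ T = (0.06538486 − 0.07548)/0.07548/2 = -0.066873 → -6.69%.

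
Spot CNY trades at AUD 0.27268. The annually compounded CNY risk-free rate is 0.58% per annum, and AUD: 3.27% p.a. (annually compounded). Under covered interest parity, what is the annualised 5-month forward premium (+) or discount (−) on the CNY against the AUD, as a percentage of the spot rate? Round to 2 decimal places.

+2.65%

T = 5/12 years.
CIP forward (AUD per CNY) = 0.27268 × 1.0134972/1.0024126 = 0.27569527.
Annualised premium = (F − S)/S × (1/T) = (0.27569527 − 0.27268)/0.27268 ÷ (5/12) = 2.65%.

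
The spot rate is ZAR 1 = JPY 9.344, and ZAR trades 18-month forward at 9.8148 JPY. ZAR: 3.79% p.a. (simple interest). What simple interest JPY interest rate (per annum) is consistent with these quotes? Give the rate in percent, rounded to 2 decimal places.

7.34%

T = 18/12 years.
F/S = 9.8148/9.344 = 1.0503853 = (growth of JPY) / (growth of ZAR).
ZAR growth factor: 1 + 0.0379×18/12 = 1.056850.
That pins the JPY growth at 1.1100997.
r = (1.1100997 − 1)/(18/12) = 0.073400 → 7.34%.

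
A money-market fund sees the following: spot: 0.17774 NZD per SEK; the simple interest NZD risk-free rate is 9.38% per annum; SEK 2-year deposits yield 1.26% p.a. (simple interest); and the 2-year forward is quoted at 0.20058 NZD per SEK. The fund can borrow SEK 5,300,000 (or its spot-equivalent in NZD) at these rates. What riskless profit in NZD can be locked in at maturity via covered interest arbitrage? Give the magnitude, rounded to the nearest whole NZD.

NZD 28,882

T = 2 years.
Keep in SEK, deliver into the forward: 5,300,000·1.025200·0.20058 = NZD 1,089,863.46.
Swap to NZD now, deposit: 5,300,000·0.17774·1.187600 = NZD 1,118,745.33.
The quoted forward undervalues SEK, so borrow SEK, convert to NZD at spot, deposit the NZD at 9.38%, and buy SEK forward at 0.20058 to cover the loan.
Profit = 1,118,745.33 − 1,089,863.46 = NZD 28,882.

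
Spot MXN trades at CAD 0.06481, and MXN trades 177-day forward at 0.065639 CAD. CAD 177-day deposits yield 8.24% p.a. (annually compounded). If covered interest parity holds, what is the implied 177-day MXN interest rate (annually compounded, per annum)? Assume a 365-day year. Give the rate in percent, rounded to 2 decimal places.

T = 177/365 years.
F/S = 0.065639/0.06481 = 1.0127912 = (growth of CAD) / (growth of MXN).
CAD growth factor: (1 + 0.0824)^(177/365) = 1.039144.
Hence g_MXN = 1.026020.
Annualise: 1.026020^(365/177) − 1 = 0.054399 = 5.44%.

5.44%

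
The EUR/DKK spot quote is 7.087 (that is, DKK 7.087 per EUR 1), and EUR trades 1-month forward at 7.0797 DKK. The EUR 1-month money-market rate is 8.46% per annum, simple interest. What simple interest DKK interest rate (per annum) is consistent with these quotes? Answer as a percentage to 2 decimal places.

T = 1/12 years.
By CIP, F/S equals the DKK-to-EUR growth ratio: 7.0797/7.087 = 0.9989699.
The EUR side grows by 1 + 0.0846×1/12 = 1.007050.
That pins the DKK growth at 1.0060126.
(1.0060126 − 1)/T = 0.072151, i.e. 7.22%.

7.22%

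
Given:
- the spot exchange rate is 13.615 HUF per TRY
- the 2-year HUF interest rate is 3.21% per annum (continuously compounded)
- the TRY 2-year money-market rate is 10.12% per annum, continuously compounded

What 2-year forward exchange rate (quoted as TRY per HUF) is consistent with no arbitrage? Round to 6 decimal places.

0.084334

T = 2 years.
HUF growth factor: e^(0.0321×2) = 1.0663056.
TRY growth factor: e^(0.1012×2) = 1.2243376.
Forward (HUF per TRY) = 13.615 × 1.0663056 / 1.2243376 = 11.85764.
Invert for TRY per HUF: 1 / 11.85764 = 0.084334.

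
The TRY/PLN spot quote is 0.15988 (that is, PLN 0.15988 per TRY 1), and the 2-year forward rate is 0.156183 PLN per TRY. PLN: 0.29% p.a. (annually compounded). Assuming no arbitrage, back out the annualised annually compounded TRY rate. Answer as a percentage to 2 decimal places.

1.47%

T = 2 years.
CIP gives F = S · g_PLN/g_TRY, so g_PLN/g_TRY = 0.156183/0.15988 = 0.9768764.
PLN growth factor: (1 + 0.0029)^2 = 1.0058084.
That pins the TRY growth at 1.0296168.
r = 1.0296168^(1/2) − 1 = 0.014700 → 1.47%.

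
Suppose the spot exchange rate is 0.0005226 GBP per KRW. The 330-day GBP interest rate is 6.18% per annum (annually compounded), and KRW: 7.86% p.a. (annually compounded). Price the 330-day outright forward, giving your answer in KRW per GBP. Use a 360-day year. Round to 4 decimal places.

T = 330/360 years.
GBP accumulates by (1 + 0.0618)^(330/360) = 1.0565072807.
KRW accumulates by (1 + 0.0786)^(330/360) = 1.0718204721.
Forward (GBP per KRW) = 0.0005226 × 1.0565072807 / 1.0718204721 = 0.0005151335688.
Invert for KRW per GBP: 1 / 0.0005151335688 = 1941.2441.

1941.2441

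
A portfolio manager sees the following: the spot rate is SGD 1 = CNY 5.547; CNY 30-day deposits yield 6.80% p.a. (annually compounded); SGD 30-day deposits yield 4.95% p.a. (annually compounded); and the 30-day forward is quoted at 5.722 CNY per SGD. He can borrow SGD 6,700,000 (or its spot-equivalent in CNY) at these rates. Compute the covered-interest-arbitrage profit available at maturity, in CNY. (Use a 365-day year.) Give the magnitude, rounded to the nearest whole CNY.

CNY 1,123,538

T = 30/365 years.
Route A — deposit SGD, sell forward: 6,700,000 × 1.0039788971 × 5.722 = CNY 38,489,940.57.
Route B — convert at spot, deposit CNY: 6,700,000 × 5.547 × 1.0054218569 = CNY 37,366,402.77.
The quoted forward overvalues SGD, so borrow CNY, buy SGD at spot, deposit the SGD at 4.95%, and sell the proceeds forward at 5.722.
Arbitrage profit = |38,489,940.57 − 37,366,402.77| = CNY 1,123,538.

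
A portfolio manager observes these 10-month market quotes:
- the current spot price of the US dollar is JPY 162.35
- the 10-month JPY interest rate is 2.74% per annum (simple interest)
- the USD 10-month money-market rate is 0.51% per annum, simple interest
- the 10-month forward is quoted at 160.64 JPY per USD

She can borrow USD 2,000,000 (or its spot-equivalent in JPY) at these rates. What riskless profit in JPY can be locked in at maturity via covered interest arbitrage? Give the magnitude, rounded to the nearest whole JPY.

T = 10/12 years.
Route A — deposit USD, sell forward: 2,000,000 × 1.004250 × 160.64 = JPY 322,645,440.00.
Route B — convert at spot, deposit JPY: 2,000,000 × 162.35 × 1.02283333333 = JPY 332,113,983.33.
The quoted forward undervalues USD, so borrow USD, convert to JPY at spot, deposit the JPY at 2.74%, and buy USD forward at 160.64 to cover the loan.
Profit = 332,113,983.33 − 322,645,440.00 = JPY 9,468,543.

JPY 9,468,543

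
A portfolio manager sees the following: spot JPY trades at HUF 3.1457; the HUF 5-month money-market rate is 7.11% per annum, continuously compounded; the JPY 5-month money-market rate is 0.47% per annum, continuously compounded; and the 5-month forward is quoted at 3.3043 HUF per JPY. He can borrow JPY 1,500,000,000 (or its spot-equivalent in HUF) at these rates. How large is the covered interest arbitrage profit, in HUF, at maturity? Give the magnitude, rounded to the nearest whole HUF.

T = 5/12 years.
Invest the JPY and cover forward: 1,500,000,000 × 1.00196025212 × 3.3043 = HUF 4,966,165,891.62.
Convert at spot and invest in HUF: 1,500,000,000 × 3.1457 × 1.030068185948 = HUF 4,860,428,238.80.
The quoted forward overvalues JPY, so borrow HUF, buy JPY at spot, deposit the JPY at 0.47%, and sell the proceeds forward at 3.3043.
Arbitrage profit = |4,966,165,891.62 − 4,860,428,238.80| = HUF 105,737,653.

HUF 105,737,653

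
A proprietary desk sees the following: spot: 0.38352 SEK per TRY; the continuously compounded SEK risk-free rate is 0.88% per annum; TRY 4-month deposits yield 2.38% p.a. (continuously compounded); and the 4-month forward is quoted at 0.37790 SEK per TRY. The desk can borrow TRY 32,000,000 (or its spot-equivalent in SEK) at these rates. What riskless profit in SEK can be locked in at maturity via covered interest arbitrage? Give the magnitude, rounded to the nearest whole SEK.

SEK 119,575

T = 4/12 years.
Route A — deposit TRY, sell forward: 32,000,000 × 1.0079648856 × 0.37790 = SEK 12,189,117.77.
Route B — convert at spot, deposit SEK: 32,000,000 × 0.38352 × 1.0029376398 = SEK 12,308,692.60.
The quoted forward undervalues TRY, so borrow TRY, convert to SEK at spot, deposit the SEK at 0.88%, and buy TRY forward at 0.37790 to cover the loan.
Profit = 12,308,692.60 − 12,189,117.77 = SEK 119,575.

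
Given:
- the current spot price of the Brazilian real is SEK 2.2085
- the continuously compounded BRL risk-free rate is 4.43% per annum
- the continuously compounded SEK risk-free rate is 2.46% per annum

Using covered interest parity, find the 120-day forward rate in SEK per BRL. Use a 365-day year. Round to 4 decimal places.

2.1942

T = 120/365 years.
Growth of 1 SEK over T: e^(0.0246×120/365) = 1.0081205.
BRL accumulates by e^(0.0443×120/365) = 1.014671.
Forward (SEK per BRL) = 2.2085 × 1.0081205 / 1.014671 = 2.194242.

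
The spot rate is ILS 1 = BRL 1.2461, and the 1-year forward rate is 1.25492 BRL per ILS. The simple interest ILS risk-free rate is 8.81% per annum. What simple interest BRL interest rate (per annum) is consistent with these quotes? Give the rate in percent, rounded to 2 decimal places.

9.58%

T = 1 year.
CIP gives F = S · g_BRL/g_ILS, so g_BRL/g_ILS = 1.25492/1.2461 = 1.0070781.
The ILS side grows by 1 + 0.0881×1 = 1.088100.
That pins the BRL growth at 1.0958017.
(1.0958017 − 1)/T = 0.095802, i.e. 9.58%.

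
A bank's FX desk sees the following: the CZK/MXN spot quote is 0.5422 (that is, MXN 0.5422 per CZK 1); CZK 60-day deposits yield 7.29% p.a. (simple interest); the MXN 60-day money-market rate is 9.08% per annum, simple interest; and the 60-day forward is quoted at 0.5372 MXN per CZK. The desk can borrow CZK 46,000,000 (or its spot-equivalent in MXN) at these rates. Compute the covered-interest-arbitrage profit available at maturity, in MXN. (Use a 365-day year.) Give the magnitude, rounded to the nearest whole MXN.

T = 60/365 years.
Invest the CZK and cover forward: 46,000,000 × 1.0119835616 × 0.5372 = MXN 25,007,328.19.
Convert at spot and invest in MXN: 46,000,000 × 0.5422 × 1.0149260274 = MXN 25,313,473.03.
The quoted forward undervalues CZK, so borrow CZK, convert to MXN at spot, deposit the MXN at 9.08%, and buy CZK forward at 0.5372 to cover the loan.
Arbitrage profit = |25,007,328.19 − 25,313,473.03| = MXN 306,145.

MXN 306,145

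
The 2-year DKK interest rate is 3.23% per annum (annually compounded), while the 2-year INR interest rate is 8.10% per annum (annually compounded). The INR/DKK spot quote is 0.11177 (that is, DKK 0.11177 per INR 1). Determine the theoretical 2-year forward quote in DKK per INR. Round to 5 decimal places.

T = 2 years.
Growth of 1 DKK over T: (1 + 0.0323)^2 = 1.0656433.
INR growth factor: (1 + 0.0810)^2 = 1.168561.
Forward (DKK per INR) = 0.11177 × 1.0656433 / 1.168561 = 0.1019262.

0.10193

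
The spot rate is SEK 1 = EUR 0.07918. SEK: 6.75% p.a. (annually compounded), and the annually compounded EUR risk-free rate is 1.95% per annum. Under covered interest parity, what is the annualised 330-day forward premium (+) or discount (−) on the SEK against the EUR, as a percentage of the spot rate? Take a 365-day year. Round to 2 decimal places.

-4.51%

T = 330/365 years.
F = S · g_EUR/g_SEK = 0.07918 × 1.0176138/1.0608346 = 0.07595403.
Annualised premium = (F − S)/S × (1/T) = (0.07595403 − 0.07918)/0.07918 ÷ (330/365) = -4.51%.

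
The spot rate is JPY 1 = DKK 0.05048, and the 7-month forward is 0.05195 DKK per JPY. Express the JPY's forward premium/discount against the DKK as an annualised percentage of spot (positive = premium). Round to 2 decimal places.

T = 7/12 years.
(F − S)/S = (0.05195 − 0.05048)/0.05048 = 0.0291204.
Per annum: 0.0291204 / (7/12) = 0.049921 = 4.99%.

+4.99%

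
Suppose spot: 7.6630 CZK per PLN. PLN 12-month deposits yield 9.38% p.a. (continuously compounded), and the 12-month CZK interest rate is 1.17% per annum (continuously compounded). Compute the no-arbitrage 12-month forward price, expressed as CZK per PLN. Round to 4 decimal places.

7.0590

T = 1 year.
Growth of 1 CZK over T: e^(0.0117×1) = 1.0117687.
PLN growth factor: e^(0.0938×1) = 1.0983401.
CIP: F = S · (grow CZK)/(grow PLN) = 7.663 × 1.0117687/1.0983401 = 7.059001 CZK per PLN.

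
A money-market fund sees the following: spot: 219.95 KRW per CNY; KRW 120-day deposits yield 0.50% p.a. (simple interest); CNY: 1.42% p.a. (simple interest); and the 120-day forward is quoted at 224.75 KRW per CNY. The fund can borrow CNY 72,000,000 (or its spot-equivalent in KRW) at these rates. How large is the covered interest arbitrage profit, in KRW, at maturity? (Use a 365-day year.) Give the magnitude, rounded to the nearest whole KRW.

T = 120/365 years.
Invest the CNY and cover forward: 72,000,000 × 1.004668493151 × 224.75 = KRW 16,257,545,556.17.
Convert at spot and invest in KRW: 72,000,000 × 219.95 × 1.001643835616 = KRW 15,862,432,438.35.
The quoted forward overvalues CNY, so borrow KRW, buy CNY at spot, deposit the CNY at 1.42%, and sell the proceeds forward at 224.75.
Profit = 16,257,545,556.17 − 15,862,432,438.35 = KRW 395,113,118.

KRW 395,113,118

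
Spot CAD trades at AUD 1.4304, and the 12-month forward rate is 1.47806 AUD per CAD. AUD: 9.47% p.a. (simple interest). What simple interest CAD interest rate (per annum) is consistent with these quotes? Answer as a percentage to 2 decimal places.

5.94%

T = 1 year.
F/S = 1.47806/1.4304 = 1.0333194 = (growth of AUD) / (growth of CAD).
AUD growth factor: 1 + 0.0947×1 = 1.094700.
That pins the CAD growth at 1.0594014.
(1.0594014 − 1)/T = 0.059401, i.e. 5.94%.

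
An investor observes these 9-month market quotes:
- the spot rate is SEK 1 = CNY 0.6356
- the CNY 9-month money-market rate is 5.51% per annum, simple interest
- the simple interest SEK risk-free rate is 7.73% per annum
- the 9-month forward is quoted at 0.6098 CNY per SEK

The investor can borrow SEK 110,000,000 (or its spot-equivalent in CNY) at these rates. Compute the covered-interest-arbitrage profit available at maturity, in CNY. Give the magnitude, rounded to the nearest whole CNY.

CNY 1,838,432

T = 9/12 years.
Keep in SEK, deliver into the forward: 110,000,000·1.057975·0.6098 = CNY 70,966,847.05.
Swap to CNY now, deposit: 110,000,000·0.6356·1.041325 = CNY 72,805,278.70.
The quoted forward undervalues SEK, so borrow SEK, convert to CNY at spot, deposit the CNY at 5.51%, and buy SEK forward at 0.6098 to cover the loan.
Profit = 72,805,278.70 − 70,966,847.05 = CNY 1,838,432.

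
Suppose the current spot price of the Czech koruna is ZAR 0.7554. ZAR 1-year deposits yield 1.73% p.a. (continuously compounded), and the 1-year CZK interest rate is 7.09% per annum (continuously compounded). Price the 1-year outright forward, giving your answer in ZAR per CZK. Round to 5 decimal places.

T = 1 year.
ZAR growth factor: e^(0.0173×1) = 1.0174505.
CZK growth factor: e^(0.0709×1) = 1.0734739.
Forward (ZAR per CZK) = 0.7554 × 1.0174505 / 1.0734739 = 0.7159765.

0.71598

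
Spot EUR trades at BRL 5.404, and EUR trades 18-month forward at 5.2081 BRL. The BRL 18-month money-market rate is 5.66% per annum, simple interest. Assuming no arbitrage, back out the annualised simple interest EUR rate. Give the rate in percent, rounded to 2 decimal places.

8.38%

T = 18/12 years.
F/S = 5.2081/5.404 = 0.9637491 = (growth of BRL) / (growth of EUR).
The BRL side grows by 1 + 0.0566×18/12 = 1.084900.
That pins the EUR growth at 1.1257079.
(1.1257079 − 1)/T = 0.083805, i.e. 8.38%.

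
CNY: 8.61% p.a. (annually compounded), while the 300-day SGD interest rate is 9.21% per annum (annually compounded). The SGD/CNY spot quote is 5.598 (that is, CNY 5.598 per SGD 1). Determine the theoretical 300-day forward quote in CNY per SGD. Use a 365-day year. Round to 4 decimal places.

5.5727

T = 300/365 years.
Growth of 1 CNY over T: (1 + 0.0861)^(300/365) = 1.0702421.
SGD accumulates by (1 + 0.0921)^(300/365) = 1.0750992.
Forward (CNY per SGD) = 5.598 × 1.0702421 / 1.0750992 = 5.572709.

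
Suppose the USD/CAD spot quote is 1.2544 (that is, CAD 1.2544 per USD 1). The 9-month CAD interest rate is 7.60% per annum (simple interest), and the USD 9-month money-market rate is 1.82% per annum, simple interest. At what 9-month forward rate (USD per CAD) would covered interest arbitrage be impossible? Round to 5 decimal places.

T = 9/12 years.
Growth of 1 CAD over T: 1 + 0.0760×9/12 = 1.057000.
USD accumulates by 1 + 0.0182×9/12 = 1.013650.
So F = 1.2544 × 1.057000 / 1.013650 = 1.308046 (CAD/USD).
Invert for USD per CAD: 1 / 1.308046 = 0.76450.

0.76450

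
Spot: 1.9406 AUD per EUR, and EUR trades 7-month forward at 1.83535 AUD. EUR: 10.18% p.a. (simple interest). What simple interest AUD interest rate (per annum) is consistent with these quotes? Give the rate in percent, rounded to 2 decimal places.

T = 7/12 years.
By CIP, F/S equals the AUD-to-EUR growth ratio: 1.83535/1.9406 = 0.9457642.
EUR growth factor: 1 + 0.1018×7/12 = 1.0593833.
Hence g_AUD = 1.0019268.
r = (1.0019268 − 1)/(7/12) = 0.003303 → 0.33%.

0.33%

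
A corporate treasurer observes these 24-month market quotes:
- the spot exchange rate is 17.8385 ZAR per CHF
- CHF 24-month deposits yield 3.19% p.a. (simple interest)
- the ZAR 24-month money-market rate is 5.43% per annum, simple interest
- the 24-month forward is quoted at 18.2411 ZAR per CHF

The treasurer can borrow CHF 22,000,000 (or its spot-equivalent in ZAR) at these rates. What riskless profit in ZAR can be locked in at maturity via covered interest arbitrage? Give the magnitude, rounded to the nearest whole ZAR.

ZAR 8,159,336

T = 2 years.
Keep in CHF, deliver into the forward: 22,000,000·1.063800·18.2411 = ZAR 426,907,407.96.
Swap to ZAR now, deposit: 22,000,000·17.8385·1.108600 = ZAR 435,066,744.20.
The quoted forward undervalues CHF, so borrow CHF, convert to ZAR at spot, deposit the ZAR at 5.43%, and buy CHF forward at 18.2411 to cover the loan.
Profit = 435,066,744.20 − 426,907,407.96 = ZAR 8,159,336.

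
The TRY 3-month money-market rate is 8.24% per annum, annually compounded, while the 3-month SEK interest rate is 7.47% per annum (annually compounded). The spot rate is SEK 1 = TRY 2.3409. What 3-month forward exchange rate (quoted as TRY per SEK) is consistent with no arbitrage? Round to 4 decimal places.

T = 3/12 years.
TRY growth factor: (1 + 0.0824)^(3/12) = 1.0199924.
Growth of 1 SEK over T: (1 + 0.0747)^(3/12) = 1.0181736.
Forward (TRY per SEK) = 2.3409 × 1.0199924 / 1.0181736 = 2.345082.

2.3451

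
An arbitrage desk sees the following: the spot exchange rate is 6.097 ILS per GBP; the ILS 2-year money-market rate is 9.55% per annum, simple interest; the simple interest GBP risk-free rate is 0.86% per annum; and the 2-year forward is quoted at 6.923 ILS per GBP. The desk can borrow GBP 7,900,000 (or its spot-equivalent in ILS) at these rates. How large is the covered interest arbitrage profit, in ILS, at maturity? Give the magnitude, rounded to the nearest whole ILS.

T = 2 years.
Route A — deposit GBP, sell forward: 7,900,000 × 1.017200 × 6.923 = ILS 55,632,397.24.
Route B — convert at spot, deposit ILS: 7,900,000 × 6.097 × 1.191000 = ILS 57,366,063.30.
The quoted forward undervalues GBP, so borrow GBP, convert to ILS at spot, deposit the ILS at 9.55%, and buy GBP forward at 6.923 to cover the loan.
Arbitrage profit = |55,632,397.24 − 57,366,063.30| = ILS 1,733,666.

ILS 1,733,666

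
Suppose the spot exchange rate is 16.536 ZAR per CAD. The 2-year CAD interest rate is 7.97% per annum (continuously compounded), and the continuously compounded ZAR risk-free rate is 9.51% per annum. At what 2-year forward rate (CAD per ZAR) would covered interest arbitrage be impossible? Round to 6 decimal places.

T = 2 years.
ZAR accumulates by e^(0.0951×2) = 1.2094915.
Growth of 1 CAD over T: e^(0.0797×2) = 1.172807.
Forward (ZAR per CAD) = 16.536 × 1.2094915 / 1.172807 = 17.05323.
Invert for CAD per ZAR: 1 / 17.05323 = 0.058640.

0.058640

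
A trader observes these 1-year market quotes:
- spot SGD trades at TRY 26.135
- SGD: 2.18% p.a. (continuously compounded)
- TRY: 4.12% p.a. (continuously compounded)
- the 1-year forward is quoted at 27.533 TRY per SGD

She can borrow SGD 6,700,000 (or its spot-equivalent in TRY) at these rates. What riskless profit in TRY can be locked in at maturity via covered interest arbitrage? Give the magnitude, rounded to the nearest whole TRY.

TRY 6,067,242

T = 1 year.
Keep in SGD, deliver into the forward: 6,700,000·1.02203935616·27.533 = TRY 188,536,724.27.
Swap to TRY now, deposit: 6,700,000·26.135·1.04206049681 = TRY 182,469,482.26.
The quoted forward overvalues SGD, so borrow TRY, buy SGD at spot, deposit the SGD at 2.18%, and sell the proceeds forward at 27.533.
Profit = 188,536,724.27 − 182,469,482.26 = TRY 6,067,242.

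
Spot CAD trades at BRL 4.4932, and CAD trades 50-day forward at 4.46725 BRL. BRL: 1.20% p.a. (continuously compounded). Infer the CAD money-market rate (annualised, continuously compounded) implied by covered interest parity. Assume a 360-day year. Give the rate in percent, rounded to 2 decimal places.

5.37%

T = 50/360 years.
F/S = 4.46725/4.4932 = 0.9942246 = (growth of BRL) / (growth of CAD).
The BRL side grows by e^(0.0120×50/360) = 1.0016681.
That pins the CAD growth at 1.0074867.
r = ln(1.0074867)/(50/360) = 0.053703 → 5.37%.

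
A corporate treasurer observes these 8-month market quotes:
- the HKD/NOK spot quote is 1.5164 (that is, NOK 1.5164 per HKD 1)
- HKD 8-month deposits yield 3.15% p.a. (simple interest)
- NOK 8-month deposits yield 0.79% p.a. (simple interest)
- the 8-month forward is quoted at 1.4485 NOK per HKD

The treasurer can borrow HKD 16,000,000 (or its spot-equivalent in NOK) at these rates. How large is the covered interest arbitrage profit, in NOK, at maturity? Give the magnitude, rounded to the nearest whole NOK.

NOK 727,486

T = 8/12 years.
Keep in HKD, deliver into the forward: 16,000,000·1.021000·1.4485 = NOK 23,662,696.00.
Swap to NOK now, deposit: 16,000,000·1.5164·1.0052666667 = NOK 24,390,181.97.
The quoted forward undervalues HKD, so borrow HKD, convert to NOK at spot, deposit the NOK at 0.79%, and buy HKD forward at 1.4485 to cover the loan.
The gap between the two covered legs is NOK 727,486.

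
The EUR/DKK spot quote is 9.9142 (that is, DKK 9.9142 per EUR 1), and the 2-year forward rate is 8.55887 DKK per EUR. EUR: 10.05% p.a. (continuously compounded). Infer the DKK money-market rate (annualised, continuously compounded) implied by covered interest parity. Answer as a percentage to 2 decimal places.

T = 2 years.
F/S = 8.55887/9.9142 = 0.8632941 = (growth of DKK) / (growth of EUR).
The EUR side grows by e^(0.1005×2) = 1.2226248.
Hence g_DKK = 1.0554848.
r = ln(1.0554848)/2 = 0.027000 → 2.70%.

2.70%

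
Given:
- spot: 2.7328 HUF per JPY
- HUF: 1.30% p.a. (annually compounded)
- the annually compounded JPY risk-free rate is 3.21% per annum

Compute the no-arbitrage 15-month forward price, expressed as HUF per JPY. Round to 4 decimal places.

2.6697

T = 15/12 years.
HUF growth factor: (1 + 0.0130)^(15/12) = 1.0162763.
JPY growth factor: (1 + 0.0321)^(15/12) = 1.0402847.
So F = 2.7328 × 1.0162763 / 1.0402847 = 2.669731 (HUF/JPY).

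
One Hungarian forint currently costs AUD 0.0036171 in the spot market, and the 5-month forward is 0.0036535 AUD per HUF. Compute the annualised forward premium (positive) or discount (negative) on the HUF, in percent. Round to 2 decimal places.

T = 5/12 years.
Period premium: (0.0036535 − 0.0036171)/0.0036171 = 0.0100633.
Per annum: 0.0100633 / (5/12) = 0.024152 = 2.42%.

+2.42%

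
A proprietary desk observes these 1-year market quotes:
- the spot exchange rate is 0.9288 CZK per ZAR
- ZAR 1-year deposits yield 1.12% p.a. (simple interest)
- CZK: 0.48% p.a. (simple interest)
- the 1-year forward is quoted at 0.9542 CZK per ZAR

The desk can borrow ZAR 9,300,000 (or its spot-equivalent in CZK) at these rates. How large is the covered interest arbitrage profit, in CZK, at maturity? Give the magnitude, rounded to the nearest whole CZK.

T = 1 year.
Invest the ZAR and cover forward: 9,300,000 × 1.011200 × 0.9542 = CZK 8,973,449.47.
Convert at spot and invest in CZK: 9,300,000 × 0.9288 × 1.004800 = CZK 8,679,301.63.
The quoted forward overvalues ZAR, so borrow CZK, buy ZAR at spot, deposit the ZAR at 1.12%, and sell the proceeds forward at 0.9542.
The gap between the two covered legs is CZK 294,148.

CZK 294,148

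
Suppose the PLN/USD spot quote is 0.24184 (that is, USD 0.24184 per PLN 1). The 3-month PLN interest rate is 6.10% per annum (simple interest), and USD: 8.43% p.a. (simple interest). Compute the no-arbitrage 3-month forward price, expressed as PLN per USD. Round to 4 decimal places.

T = 3/12 years.
USD accumulates by 1 + 0.0843×3/12 = 1.021075.
PLN growth factor: 1 + 0.0610×3/12 = 1.015250.
CIP: F = S · (grow USD)/(grow PLN) = 0.24184 × 1.021075/1.015250 = 0.2432276 USD per PLN.
Invert for PLN per USD: 1 / 0.2432276 = 4.1114.

4.1114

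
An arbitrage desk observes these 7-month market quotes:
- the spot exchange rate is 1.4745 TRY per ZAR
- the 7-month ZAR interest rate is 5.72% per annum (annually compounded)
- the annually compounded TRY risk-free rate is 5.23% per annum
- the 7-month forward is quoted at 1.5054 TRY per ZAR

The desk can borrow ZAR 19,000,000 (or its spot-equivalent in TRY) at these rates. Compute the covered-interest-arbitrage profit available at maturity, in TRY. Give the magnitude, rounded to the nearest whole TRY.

T = 7/12 years.
Route A — deposit ZAR, sell forward: 19,000,000 × 1.0329794301 × 1.5054 = TRY 29,545,897.45.
Route B — convert at spot, deposit TRY: 19,000,000 × 1.4745 × 1.0301838788 = TRY 28,861,116.46.
The quoted forward overvalues ZAR, so borrow TRY, buy ZAR at spot, deposit the ZAR at 5.72%, and sell the proceeds forward at 1.5054.
The gap between the two covered legs is TRY 684,781.

TRY 684,781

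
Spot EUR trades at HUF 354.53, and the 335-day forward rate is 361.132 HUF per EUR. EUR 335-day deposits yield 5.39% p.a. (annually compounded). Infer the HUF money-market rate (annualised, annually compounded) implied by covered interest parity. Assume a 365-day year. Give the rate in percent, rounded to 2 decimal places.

7.53%

T = 335/365 years.
CIP gives F = S · g_HUF/g_EUR, so g_HUF/g_EUR = 361.132/354.53 = 1.0186218.
The EUR side grows by (1 + 0.0539)^(335/365) = 1.0493624.
So the HUF growth factor = 1.0689034.
r = 1.0689034^(365/335) − 1 = 0.075301 → 7.53%.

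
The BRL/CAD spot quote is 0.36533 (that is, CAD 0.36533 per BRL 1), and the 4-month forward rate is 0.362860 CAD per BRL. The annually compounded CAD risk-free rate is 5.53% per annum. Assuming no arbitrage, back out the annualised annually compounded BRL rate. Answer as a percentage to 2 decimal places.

7.70%

T = 4/12 years.
CIP gives F = S · g_CAD/g_BRL, so g_CAD/g_BRL = 0.36286/0.36533 = 0.9932390.
The CAD side grows by (1 + 0.0553)^(4/12) = 1.0181036.
That pins the BRL growth at 1.0250339.
Annualise: 1.0250339^(12/4) − 1 = 0.076997 = 7.70%.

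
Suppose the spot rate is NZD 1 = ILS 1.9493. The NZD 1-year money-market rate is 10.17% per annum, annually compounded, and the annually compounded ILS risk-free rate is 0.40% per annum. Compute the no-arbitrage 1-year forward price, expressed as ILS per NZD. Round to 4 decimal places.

T = 1 year.
ILS accumulates by (1 + 0.0040)^1 = 1.004000.
NZD accumulates by (1 + 0.1017)^1 = 1.101700.
CIP: F = S · (grow ILS)/(grow NZD) = 1.9493 × 1.004000/1.101700 = 1.776434 ILS per NZD.

1.7764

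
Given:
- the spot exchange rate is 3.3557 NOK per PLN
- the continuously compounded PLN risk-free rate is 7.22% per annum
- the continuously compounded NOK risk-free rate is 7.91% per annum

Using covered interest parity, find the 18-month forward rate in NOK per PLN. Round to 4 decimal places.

T = 18/12 years.
Growth of 1 NOK over T: e^(0.0791×18/12) = 1.1259758.
PLN accumulates by e^(0.0722×18/12) = 1.114382.
Forward (NOK per PLN) = 3.3557 × 1.1259758 / 1.114382 = 3.390612.

3.3906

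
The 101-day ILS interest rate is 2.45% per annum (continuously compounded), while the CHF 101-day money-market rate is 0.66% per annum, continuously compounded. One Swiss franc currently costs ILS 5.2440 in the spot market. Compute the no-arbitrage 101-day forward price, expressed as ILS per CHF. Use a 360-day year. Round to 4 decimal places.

T = 101/360 years.
Growth of 1 ILS over T: e^(0.0245×101/360) = 1.0068973.
CHF growth factor: e^(0.0066×101/360) = 1.0018534.
Forward (ILS per CHF) = 5.244 × 1.0068973 / 1.0018534 = 5.270401.

5.2704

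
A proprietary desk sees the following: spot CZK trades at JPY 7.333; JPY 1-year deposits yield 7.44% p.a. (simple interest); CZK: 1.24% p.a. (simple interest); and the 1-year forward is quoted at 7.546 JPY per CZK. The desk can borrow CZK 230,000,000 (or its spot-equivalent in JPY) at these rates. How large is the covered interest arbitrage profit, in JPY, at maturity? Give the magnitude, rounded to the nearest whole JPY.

T = 1 year.
Keep in CZK, deliver into the forward: 230,000,000·1.012400·7.546 = JPY 1,757,101,192.00.
Swap to JPY now, deposit: 230,000,000·7.333·1.074400 = JPY 1,812,072,296.00.
The quoted forward undervalues CZK, so borrow CZK, convert to JPY at spot, deposit the JPY at 7.44%, and buy CZK forward at 7.546 to cover the loan.
The gap between the two covered legs is JPY 54,971,104.

JPY 54,971,104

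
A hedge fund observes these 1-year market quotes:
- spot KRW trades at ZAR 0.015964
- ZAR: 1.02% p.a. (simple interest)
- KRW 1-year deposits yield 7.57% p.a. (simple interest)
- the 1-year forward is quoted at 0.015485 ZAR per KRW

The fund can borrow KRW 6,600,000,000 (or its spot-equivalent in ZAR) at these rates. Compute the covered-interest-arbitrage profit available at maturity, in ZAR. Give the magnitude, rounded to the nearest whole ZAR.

T = 1 year.
Keep in KRW, deliver into the forward: 6,600,000,000·1.075700·0.015485 = ZAR 109,937,615.70.
Swap to ZAR now, deposit: 6,600,000,000·0.015964·1.010200 = ZAR 106,437,096.48.
The quoted forward overvalues KRW, so borrow ZAR, buy KRW at spot, deposit the KRW at 7.57%, and sell the proceeds forward at 0.015485.
The gap between the two covered legs is ZAR 3,500,519.

ZAR 3,500,519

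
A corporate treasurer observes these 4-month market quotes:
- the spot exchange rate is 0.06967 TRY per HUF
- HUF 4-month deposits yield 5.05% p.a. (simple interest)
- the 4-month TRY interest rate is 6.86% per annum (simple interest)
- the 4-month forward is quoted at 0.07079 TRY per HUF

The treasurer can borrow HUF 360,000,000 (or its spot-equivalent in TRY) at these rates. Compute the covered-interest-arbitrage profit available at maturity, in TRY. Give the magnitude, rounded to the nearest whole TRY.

TRY 258,664

T = 4/12 years.
Keep in HUF, deliver into the forward: 360,000,000·1.0168333333·0.07079 = TRY 25,913,387.40.
Swap to TRY now, deposit: 360,000,000·0.06967·1.0228666667 = TRY 25,654,723.44.
The quoted forward overvalues HUF, so borrow TRY, buy HUF at spot, deposit the HUF at 5.05%, and sell the proceeds forward at 0.07079.
Arbitrage profit = |25,913,387.40 − 25,654,723.44| = TRY 258,664.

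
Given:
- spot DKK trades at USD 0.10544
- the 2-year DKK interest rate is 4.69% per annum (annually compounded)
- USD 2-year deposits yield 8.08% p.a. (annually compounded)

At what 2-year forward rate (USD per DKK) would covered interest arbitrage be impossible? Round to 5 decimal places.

0.11238

T = 2 years.
USD accumulates by (1 + 0.0808)^2 = 1.1681286.
DKK growth factor: (1 + 0.0469)^2 = 1.0959996.
Forward (USD per DKK) = 0.10544 × 1.1681286 / 1.0959996 = 0.1123791.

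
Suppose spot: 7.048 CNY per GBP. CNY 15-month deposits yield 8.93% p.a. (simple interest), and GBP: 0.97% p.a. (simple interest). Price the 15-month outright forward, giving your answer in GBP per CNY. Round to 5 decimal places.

T = 15/12 years.
CNY growth factor: 1 + 0.0893×15/12 = 1.111625.
GBP accumulates by 1 + 0.0097×15/12 = 1.012125.
CIP: F = S · (grow CNY)/(grow GBP) = 7.048 × 1.111625/1.012125 = 7.740875 CNY per GBP.
Invert for GBP per CNY: 1 / 7.740875 = 0.12918.

0.12918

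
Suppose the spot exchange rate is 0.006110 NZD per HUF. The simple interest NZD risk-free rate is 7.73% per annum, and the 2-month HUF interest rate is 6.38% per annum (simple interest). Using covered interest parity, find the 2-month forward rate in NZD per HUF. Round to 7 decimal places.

T = 2/12 years.
Growth of 1 NZD over T: 1 + 0.0773×2/12 = 1.0128833.
Growth of 1 HUF over T: 1 + 0.0638×2/12 = 1.0106333.
CIP: F = S · (grow NZD)/(grow HUF) = 0.00611 × 1.0128833/1.0106333 = 0.006123603 NZD per HUF.

0.0061236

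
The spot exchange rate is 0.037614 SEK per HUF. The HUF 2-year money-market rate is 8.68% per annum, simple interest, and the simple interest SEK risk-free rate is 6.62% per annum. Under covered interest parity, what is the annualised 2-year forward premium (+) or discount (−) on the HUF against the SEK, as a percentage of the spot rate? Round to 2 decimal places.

T = 2 years.
F = S · g_SEK/g_HUF = 0.037614 × 1.132400/1.173600 = 0.036293536.
(F − S)/S ÷ T = (0.036293536 − 0.037614)/0.037614/2 = -0.017553 → -1.76%.

-1.76%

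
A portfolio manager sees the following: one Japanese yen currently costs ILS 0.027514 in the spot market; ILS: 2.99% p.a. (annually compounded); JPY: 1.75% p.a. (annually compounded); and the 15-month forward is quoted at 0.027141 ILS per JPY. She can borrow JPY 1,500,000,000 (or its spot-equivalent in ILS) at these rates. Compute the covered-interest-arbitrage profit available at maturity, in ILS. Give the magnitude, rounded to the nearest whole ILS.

T = 15/12 years.
Invest the JPY and cover forward: 1,500,000,000 × 1.0219226438 × 0.027141 = ILS 41,604,003.71.
Convert at spot and invest in ILS: 1,500,000,000 × 0.027514 × 1.0375136583 = ILS 42,819,226.19.
The quoted forward undervalues JPY, so borrow JPY, convert to ILS at spot, deposit the ILS at 2.99%, and buy JPY forward at 0.027141 to cover the loan.
The gap between the two covered legs is ILS 1,215,222.

ILS 1,215,222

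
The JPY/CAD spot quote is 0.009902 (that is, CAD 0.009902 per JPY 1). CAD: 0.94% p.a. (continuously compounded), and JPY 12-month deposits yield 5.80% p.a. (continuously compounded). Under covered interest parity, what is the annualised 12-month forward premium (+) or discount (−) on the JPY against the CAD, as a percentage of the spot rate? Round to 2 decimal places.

-4.74%

T = 1 year.
No-arbitrage forward: 0.009902 × 1.0094443 / 1.059715 = 0.009432269 CAD/JPY.
Annualised premium = (F − S)/S × (1/T) = (0.009432269 − 0.009902)/0.009902 ÷ 1 = -4.74%.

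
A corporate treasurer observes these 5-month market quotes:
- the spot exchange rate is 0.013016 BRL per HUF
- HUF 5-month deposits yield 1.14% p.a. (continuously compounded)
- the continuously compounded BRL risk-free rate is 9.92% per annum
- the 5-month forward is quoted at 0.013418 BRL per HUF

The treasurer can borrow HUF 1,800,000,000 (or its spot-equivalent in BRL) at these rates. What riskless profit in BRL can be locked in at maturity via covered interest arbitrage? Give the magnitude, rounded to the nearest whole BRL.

T = 5/12 years.
Invest the HUF and cover forward: 1,800,000,000 × 1.0047612991 × 0.013418 = BRL 24,267,396.80.
Convert at spot and invest in BRL: 1,800,000,000 × 0.013016 × 1.0421994475 = BRL 24,417,482.42.
The quoted forward undervalues HUF, so borrow HUF, convert to BRL at spot, deposit the BRL at 9.92%, and buy HUF forward at 0.013418 to cover the loan.
The gap between the two covered legs is BRL 150,086.

BRL 150,086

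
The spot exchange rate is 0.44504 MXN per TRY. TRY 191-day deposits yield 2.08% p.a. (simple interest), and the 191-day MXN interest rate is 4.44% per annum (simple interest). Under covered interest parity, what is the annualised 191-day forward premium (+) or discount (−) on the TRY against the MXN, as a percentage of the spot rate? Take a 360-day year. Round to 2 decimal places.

T = 191/360 years.
No-arbitrage forward: 0.44504 × 1.0235567 / 1.0110356 = 0.45055157 MXN/TRY.
(F − S)/S ÷ T = (0.45055157 − 0.44504)/0.44504/(191/360) = 0.023342 → 2.33%.

+2.33%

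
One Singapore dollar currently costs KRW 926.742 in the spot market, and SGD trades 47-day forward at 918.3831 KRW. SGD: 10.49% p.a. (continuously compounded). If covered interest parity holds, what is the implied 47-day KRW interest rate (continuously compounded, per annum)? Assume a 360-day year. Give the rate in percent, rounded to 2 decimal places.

3.55%

T = 47/360 years.
CIP gives F = S · g_KRW/g_SGD, so g_KRW/g_SGD = 918.3831/926.742 = 0.9909803.
The SGD side grows by e^(0.1049×47/360) = 1.0137895.
Hence g_KRW = 1.0046454.
Take logs: ln 1.0046454 / (47/360) = 0.035499, so 3.55%.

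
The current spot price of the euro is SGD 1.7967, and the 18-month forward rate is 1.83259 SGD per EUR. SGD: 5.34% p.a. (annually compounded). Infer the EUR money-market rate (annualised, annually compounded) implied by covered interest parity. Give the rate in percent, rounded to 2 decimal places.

T = 18/12 years.
CIP gives F = S · g_SGD/g_EUR, so g_SGD/g_EUR = 1.83259/1.7967 = 1.0199755.
The SGD side grows by (1 + 0.0534)^(18/12) = 1.081160.
So the EUR growth factor = 1.0599862.
r = 1.0599862^(12/18) − 1 = 0.039601 → 3.96%.

3.96%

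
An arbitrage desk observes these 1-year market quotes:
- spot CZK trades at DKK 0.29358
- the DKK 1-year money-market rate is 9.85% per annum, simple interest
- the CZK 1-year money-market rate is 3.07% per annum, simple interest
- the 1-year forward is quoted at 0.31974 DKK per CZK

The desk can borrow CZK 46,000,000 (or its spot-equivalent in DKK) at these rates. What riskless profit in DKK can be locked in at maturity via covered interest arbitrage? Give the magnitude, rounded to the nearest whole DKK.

T = 1 year.
Route A — deposit CZK, sell forward: 46,000,000 × 1.030700 × 0.31974 = DKK 15,159,576.83.
Route B — convert at spot, deposit DKK: 46,000,000 × 0.29358 × 1.098500 = DKK 14,834,890.98.
The quoted forward overvalues CZK, so borrow DKK, buy CZK at spot, deposit the CZK at 3.07%, and sell the proceeds forward at 0.31974.
Profit = 15,159,576.83 − 14,834,890.98 = DKK 324,686.

DKK 324,686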